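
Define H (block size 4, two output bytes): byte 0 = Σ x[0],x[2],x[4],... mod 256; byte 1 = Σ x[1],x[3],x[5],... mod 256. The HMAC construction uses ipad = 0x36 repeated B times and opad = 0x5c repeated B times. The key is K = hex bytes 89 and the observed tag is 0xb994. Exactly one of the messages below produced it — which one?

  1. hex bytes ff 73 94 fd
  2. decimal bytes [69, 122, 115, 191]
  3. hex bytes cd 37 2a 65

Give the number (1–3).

Key hex bytes 89 is 1 byte ≤ B = 4; zero-pad to 4 bytes: K' = 89 00 00 00.
K' ⊕ ipad = bf 36 36 36; K' ⊕ opad = d5 5c 5c 5c.
m1: inner = H(bf 36 36 36 ff 73 94 fd) = 88 dc; tag = H(d5 5c 5c 5c 88 dc) = b994 ← matches
m2: inner = H(bf 36 36 36 45 7a 73 bf) = ad a5; tag = H(d5 5c 5c 5c ad a5) = de5d
m3: inner = H(bf 36 36 36 cd 37 2a 65) = ec 08; tag = H(d5 5c 5c 5c ec 08) = 1dc0

1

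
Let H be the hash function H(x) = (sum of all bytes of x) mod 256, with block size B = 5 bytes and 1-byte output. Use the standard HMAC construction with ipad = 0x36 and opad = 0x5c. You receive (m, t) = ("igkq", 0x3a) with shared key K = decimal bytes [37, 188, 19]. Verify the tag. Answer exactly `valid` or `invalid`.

valid

Key decimal bytes [37, 188, 19] = 25 bc 13 is 3 bytes ≤ B = 5; zero-pad to 5 bytes: K' = 25 bc 13 00 00.
K' ⊕ ipad = 13 8a 25 36 36; K' ⊕ opad = 79 e0 4f 5c 5c.
Inner hash: sum = 19+138+37+54+54+105+103+107+113 = 730; mod 256 = 218 → da.
Outer hash (recomputed tag): sum = 121+224+79+92+92+218 = 826; mod 256 = 58 → 3a.
Recomputed tag = 3a; claimed = 3a → match.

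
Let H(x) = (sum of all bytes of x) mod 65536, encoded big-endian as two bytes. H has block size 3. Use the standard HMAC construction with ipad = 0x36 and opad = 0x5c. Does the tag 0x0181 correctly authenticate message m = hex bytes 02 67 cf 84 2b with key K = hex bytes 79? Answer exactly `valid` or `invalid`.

Key hex bytes 79 is 1 byte ≤ B = 3; zero-pad to 3 bytes: K' = 79 00 00.
K' ⊕ ipad = 4f 36 36; K' ⊕ opad = 25 5c 5c.
Inner hash: sum = 79+54+54+2+103+207+132+43 = 674 → 02 a2.
Outer hash (recomputed tag): sum = 37+92+92+2+162 = 385 → 01 81.
Recomputed tag = 0181; claimed = 0181 → match.

valid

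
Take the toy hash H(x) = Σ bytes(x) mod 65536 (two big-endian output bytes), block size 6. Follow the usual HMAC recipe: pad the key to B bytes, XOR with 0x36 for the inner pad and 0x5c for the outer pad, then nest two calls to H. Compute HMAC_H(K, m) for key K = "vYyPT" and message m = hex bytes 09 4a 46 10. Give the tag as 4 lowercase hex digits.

016b

Key "vYyPT" = 76 59 79 50 54 is 5 bytes ≤ B = 6; zero-pad to 6 bytes: K' = 76 59 79 50 54 00.
K' ⊕ ipad = 40 6f 4f 66 62 36.  K' ⊕ opad = 2a 05 25 0c 08 5c.
Inner input = (K'⊕ipad) ∥ m = 40 6f 4f 66 62 36 ∥ 09 4a 46 10.
Inner hash: sum = 64+111+79+102+98+54+9+74+70+16 = 677 → 02 a5.
Outer input = (K'⊕opad) ∥ inner = 2a 05 25 0c 08 5c ∥ 02 a5.
Outer hash (tag): sum = 42+5+37+12+8+92+2+165 = 363 → 01 6b.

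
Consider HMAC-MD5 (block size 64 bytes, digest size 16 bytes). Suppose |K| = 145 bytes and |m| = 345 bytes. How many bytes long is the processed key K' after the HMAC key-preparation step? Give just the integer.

64

Key is 145 > 64 bytes, so it is hashed to 16 bytes then zero-padded to 64: |K'| = 64.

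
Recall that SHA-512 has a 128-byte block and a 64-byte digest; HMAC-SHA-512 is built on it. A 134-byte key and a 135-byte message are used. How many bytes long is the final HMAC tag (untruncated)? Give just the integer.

The tag is one SHA-512 digest: 64 bytes.

64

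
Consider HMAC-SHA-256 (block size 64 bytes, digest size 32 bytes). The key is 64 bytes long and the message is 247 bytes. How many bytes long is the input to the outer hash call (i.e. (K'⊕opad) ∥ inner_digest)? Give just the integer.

Key is 64 ≤ 64 bytes, zero-padded: |K'| = 64.
Outer input = (K'⊕opad) ∥ H(inner) → 64 + 32 = 96 bytes.

96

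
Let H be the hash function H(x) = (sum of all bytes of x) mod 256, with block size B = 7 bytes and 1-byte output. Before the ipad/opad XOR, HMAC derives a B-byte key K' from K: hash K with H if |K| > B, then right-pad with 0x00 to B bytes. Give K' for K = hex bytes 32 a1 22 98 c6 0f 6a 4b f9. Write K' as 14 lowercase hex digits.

10000000000000

|K| = 9 > B = 7, so first hash the key.
H(K): sum = 50+161+34+152+198+15+106+75+249 = 1040; mod 256 = 16 → 10.
Zero-pad H(K) = 10 to 7 bytes: K' = 10 00 00 00 00 00 00.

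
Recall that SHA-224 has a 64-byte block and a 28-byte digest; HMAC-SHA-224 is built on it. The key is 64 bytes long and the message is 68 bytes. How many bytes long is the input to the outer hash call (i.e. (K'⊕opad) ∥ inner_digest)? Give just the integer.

Key is 64 ≤ 64 bytes, zero-padded: |K'| = 64.
Outer input = (K'⊕opad) ∥ H(inner) → 64 + 28 = 92 bytes.

92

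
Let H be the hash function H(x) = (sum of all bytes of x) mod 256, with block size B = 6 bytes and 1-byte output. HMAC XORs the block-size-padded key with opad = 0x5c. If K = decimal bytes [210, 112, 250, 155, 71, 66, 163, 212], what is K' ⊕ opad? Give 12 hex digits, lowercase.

Key decimal bytes [210, 112, 250, 155, 71, 66, 163, 212] = d2 70 fa 9b 47 42 a3 d4 is 8 bytes > B = 6, so hash it first: H(key) = d7, then zero-pad to 6 bytes: K' = d7 00 00 00 00 00.
XOR each byte with 0x5c: d7⊕5c=8b, 00⊕5c=5c, 00⊕5c=5c, 00⊕5c=5c, 00⊕5c=5c, 00⊕5c=5c.

8b5c5c5c5c5c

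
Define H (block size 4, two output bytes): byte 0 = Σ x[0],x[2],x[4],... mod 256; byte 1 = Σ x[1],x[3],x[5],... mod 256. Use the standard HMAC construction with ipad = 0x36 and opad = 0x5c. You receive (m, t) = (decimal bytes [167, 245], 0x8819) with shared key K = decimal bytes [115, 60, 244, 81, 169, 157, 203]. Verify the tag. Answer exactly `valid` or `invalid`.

invalid

Key decimal bytes [115, 60, 244, 81, 169, 157, 203] = 73 3c f4 51 a9 9d cb is 7 bytes > B = 4, so hash it first: H(key) = db 2a, then zero-pad to 4 bytes: K' = db 2a 00 00.
K' ⊕ ipad = ed 1c 36 36; K' ⊕ opad = 87 76 5c 5c.
Inner hash: even-index sum = 458 mod 256 = 202; odd-index sum = 327 mod 256 = 71 → ca 47.
Outer hash (recomputed tag): even-index sum = 429 mod 256 = 173; odd-index sum = 281 mod 256 = 25 → ad 19.
Recomputed tag = ad19; claimed = 8819 → mismatch.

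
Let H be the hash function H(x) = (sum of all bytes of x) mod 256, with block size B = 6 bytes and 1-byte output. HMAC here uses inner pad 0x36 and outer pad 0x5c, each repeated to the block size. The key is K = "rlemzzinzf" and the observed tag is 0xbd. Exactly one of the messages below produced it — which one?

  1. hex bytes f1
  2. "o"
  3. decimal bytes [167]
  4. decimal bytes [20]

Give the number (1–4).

Key "rlemzzinzf" = 72 6c 65 6d 7a 7a 69 6e 7a 66 is 10 bytes > B = 6, so hash it first: H(key) = 5b, then zero-pad to 6 bytes: K' = 5b 00 00 00 00 00.
K' ⊕ ipad = 6d 36 36 36 36 36; K' ⊕ opad = 07 5c 5c 5c 5c 5c.
m1: inner = H(6d 36 36 36 36 36 f1) = 6c; tag = H(07 5c 5c 5c 5c 5c 6c) = 3f
m2: inner = H(6d 36 36 36 36 36 6f) = ea; tag = H(07 5c 5c 5c 5c 5c ea) = bd ← matches
m3: inner = H(6d 36 36 36 36 36 a7) = 22; tag = H(07 5c 5c 5c 5c 5c 22) = f5
m4: inner = H(6d 36 36 36 36 36 14) = 8f; tag = H(07 5c 5c 5c 5c 5c 8f) = 62

2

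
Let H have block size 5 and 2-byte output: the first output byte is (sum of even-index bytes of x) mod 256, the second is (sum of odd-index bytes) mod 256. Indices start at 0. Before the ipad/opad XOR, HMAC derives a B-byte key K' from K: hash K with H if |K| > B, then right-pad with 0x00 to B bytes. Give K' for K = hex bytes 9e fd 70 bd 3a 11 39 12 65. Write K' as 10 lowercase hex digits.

|K| = 9 > B = 5, so first hash the key.
H(K): even-index sum = 486 mod 256 = 230; odd-index sum = 477 mod 256 = 221 → e6 dd.
Zero-pad H(K) = e6 dd to 5 bytes: K' = e6 dd 00 00 00.

e6dd000000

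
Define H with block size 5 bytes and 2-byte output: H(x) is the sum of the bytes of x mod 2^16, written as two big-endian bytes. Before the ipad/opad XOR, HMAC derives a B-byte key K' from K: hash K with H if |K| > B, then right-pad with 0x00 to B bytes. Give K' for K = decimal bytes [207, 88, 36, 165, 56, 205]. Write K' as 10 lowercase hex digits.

|K| = 6 > B = 5, so first hash the key.
H(K): sum = 207+88+36+165+56+205 = 757 → 02 f5.
Zero-pad H(K) = 02 f5 to 5 bytes: K' = 02 f5 00 00 00.

02f5000000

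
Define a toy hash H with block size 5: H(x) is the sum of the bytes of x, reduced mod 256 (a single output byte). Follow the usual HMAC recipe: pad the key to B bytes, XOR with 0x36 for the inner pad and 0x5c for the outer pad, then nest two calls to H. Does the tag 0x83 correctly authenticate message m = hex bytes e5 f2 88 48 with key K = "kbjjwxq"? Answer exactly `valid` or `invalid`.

Key "kbjjwxq" = 6b 62 6a 6a 77 78 71 is 7 bytes > B = 5, so hash it first: H(key) = 01, then zero-pad to 5 bytes: K' = 01 00 00 00 00.
K' ⊕ ipad = 37 36 36 36 36; K' ⊕ opad = 5d 5c 5c 5c 5c.
Inner hash: sum = 55+54+54+54+54+229+242+136+72 = 950; mod 256 = 182 → b6.
Outer hash (recomputed tag): sum = 93+92+92+92+92+182 = 643; mod 256 = 131 → 83.
Recomputed tag = 83; claimed = 83 → match.

valid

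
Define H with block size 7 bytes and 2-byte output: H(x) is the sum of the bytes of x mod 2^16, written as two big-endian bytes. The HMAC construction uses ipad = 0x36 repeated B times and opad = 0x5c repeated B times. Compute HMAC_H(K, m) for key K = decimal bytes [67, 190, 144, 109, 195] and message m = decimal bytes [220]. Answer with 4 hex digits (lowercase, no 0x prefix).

0394

Key decimal bytes [67, 190, 144, 109, 195] = 43 be 90 6d c3 is 5 bytes ≤ B = 7; zero-pad to 7 bytes: K' = 43 be 90 6d c3 00 00.
K' ⊕ ipad = 75 88 a6 5b f5 36 36.  K' ⊕ opad = 1f e2 cc 31 9f 5c 5c.
Inner input = (K'⊕ipad) ∥ m = 75 88 a6 5b f5 36 36 ∥ dc.
Inner hash: sum = 117+136+166+91+245+54+54+220 = 1083 → 04 3b.
Outer input = (K'⊕opad) ∥ inner = 1f e2 cc 31 9f 5c 5c ∥ 04 3b.
Outer hash (tag): sum = 31+226+204+49+159+92+92+4+59 = 916 → 03 94.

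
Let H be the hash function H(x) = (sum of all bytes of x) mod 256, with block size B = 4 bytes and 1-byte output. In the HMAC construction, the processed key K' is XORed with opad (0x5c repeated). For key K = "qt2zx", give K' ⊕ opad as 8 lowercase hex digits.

555c5c5c

Key "qt2zx" = 71 74 32 7a 78 is 5 bytes > B = 4, so hash it first: H(key) = 09, then zero-pad to 4 bytes: K' = 09 00 00 00.
XOR each byte with 0x5c: 09⊕5c=55, 00⊕5c=5c, 00⊕5c=5c, 00⊕5c=5c.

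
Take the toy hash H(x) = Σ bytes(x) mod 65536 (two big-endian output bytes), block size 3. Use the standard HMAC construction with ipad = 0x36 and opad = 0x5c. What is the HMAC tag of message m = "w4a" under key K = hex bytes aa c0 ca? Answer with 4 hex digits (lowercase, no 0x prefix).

02c5

Key hex bytes aa c0 ca is exactly B = 3 bytes: K' = aa c0 ca.
K' ⊕ ipad = 9c f6 fc.  K' ⊕ opad = f6 9c 96.
Inner input = (K'⊕ipad) ∥ m = 9c f6 fc ∥ 77 34 61.
Inner hash: sum = 156+246+252+119+52+97 = 922 → 03 9a.
Outer input = (K'⊕opad) ∥ inner = f6 9c 96 ∥ 03 9a.
Outer hash (tag): sum = 246+156+150+3+154 = 709 → 02 c5.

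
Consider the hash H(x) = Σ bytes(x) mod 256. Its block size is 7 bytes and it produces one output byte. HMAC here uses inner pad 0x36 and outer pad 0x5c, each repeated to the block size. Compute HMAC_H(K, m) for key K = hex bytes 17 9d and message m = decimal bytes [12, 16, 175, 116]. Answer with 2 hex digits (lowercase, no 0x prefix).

f1

Key hex bytes 17 9d is 2 bytes ≤ B = 7; zero-pad to 7 bytes: K' = 17 9d 00 00 00 00 00.
K' ⊕ ipad = 21 ab 36 36 36 36 36.  K' ⊕ opad = 4b c1 5c 5c 5c 5c 5c.
Inner input = (K'⊕ipad) ∥ m = 21 ab 36 36 36 36 36 ∥ 0c 10 af 74.
Inner hash: sum = 33+171+54+54+54+54+54+12+16+175+116 = 793; mod 256 = 25 → 19.
Outer input = (K'⊕opad) ∥ inner = 4b c1 5c 5c 5c 5c 5c ∥ 19.
Outer hash (tag): sum = 75+193+92+92+92+92+92+25 = 753; mod 256 = 241 → f1.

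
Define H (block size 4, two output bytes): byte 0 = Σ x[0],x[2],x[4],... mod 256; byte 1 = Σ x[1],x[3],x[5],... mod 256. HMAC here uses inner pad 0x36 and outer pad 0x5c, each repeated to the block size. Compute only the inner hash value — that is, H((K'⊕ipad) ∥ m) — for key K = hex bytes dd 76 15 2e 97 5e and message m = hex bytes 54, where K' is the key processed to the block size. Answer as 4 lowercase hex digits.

496a

Key hex bytes dd 76 15 2e 97 5e is 6 bytes > B = 4, so hash it first: H(key) = 89 02, then zero-pad to 4 bytes: K' = 89 02 00 00.
K' ⊕ ipad = bf 34 36 36.
Inner input = bf 34 36 36 ∥ 54.
Inner hash: even-index sum = 329 mod 256 = 73; odd-index sum = 106 mod 256 = 106 → 49 6a.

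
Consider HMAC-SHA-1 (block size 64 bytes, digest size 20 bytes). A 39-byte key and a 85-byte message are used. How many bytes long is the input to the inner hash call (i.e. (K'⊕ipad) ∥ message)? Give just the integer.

149

Key is 39 ≤ 64 bytes, zero-padded: |K'| = 64.
Inner input = (K'⊕ipad) ∥ m → 64 + 85 = 149 bytes.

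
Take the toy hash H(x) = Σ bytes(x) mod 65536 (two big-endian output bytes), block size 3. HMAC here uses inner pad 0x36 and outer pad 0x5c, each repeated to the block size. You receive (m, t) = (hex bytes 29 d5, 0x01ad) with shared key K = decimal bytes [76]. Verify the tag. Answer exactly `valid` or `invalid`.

Key decimal bytes [76] = 4c is 1 byte ≤ B = 3; zero-pad to 3 bytes: K' = 4c 00 00.
K' ⊕ ipad = 7a 36 36; K' ⊕ opad = 10 5c 5c.
Inner hash: sum = 122+54+54+41+213 = 484 → 01 e4.
Outer hash (recomputed tag): sum = 16+92+92+1+228 = 429 → 01 ad.
Recomputed tag = 01ad; claimed = 01ad → match.

valid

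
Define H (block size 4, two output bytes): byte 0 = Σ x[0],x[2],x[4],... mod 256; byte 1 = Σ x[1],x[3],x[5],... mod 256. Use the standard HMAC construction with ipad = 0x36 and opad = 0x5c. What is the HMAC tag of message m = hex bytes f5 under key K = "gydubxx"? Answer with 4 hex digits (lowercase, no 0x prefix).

131c

Key "gydubxx" = 67 79 64 75 62 78 78 is 7 bytes > B = 4, so hash it first: H(key) = a5 66, then zero-pad to 4 bytes: K' = a5 66 00 00.
K' ⊕ ipad = 93 50 36 36.  K' ⊕ opad = f9 3a 5c 5c.
Inner input = (K'⊕ipad) ∥ m = 93 50 36 36 ∥ f5.
Inner hash: even-index sum = 446 mod 256 = 190; odd-index sum = 134 mod 256 = 134 → be 86.
Outer input = (K'⊕opad) ∥ inner = f9 3a 5c 5c ∥ be 86.
Outer hash (tag): even-index sum = 531 mod 256 = 19; odd-index sum = 284 mod 256 = 28 → 13 1c.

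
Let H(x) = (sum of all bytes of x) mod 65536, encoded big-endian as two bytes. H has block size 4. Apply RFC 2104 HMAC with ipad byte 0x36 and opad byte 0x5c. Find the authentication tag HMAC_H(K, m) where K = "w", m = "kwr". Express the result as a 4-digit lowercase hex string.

Key "w" = 77 is 1 byte ≤ B = 4; zero-pad to 4 bytes: K' = 77 00 00 00.
K' ⊕ ipad = 41 36 36 36.  K' ⊕ opad = 2b 5c 5c 5c.
Inner input = (K'⊕ipad) ∥ m = 41 36 36 36 ∥ 6b 77 72.
Inner hash: sum = 65+54+54+54+107+119+114 = 567 → 02 37.
Outer input = (K'⊕opad) ∥ inner = 2b 5c 5c 5c ∥ 02 37.
Outer hash (tag): sum = 43+92+92+92+2+55 = 376 → 01 78.

0178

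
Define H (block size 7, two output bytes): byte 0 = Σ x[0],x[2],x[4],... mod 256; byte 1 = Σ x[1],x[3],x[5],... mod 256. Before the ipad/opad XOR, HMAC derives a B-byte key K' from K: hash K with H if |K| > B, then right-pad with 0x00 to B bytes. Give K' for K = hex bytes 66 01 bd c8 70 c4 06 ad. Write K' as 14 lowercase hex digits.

|K| = 8 > B = 7, so first hash the key.
H(K): even-index sum = 409 mod 256 = 153; odd-index sum = 570 mod 256 = 58 → 99 3a.
Zero-pad H(K) = 99 3a to 7 bytes: K' = 99 3a 00 00 00 00 00.

993a0000000000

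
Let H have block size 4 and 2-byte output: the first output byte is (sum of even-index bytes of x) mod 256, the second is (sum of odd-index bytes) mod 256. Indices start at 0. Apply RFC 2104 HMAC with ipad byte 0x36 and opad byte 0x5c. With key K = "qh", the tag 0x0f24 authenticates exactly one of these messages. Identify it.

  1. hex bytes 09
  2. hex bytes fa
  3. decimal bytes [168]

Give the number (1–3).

1

Key "qh" = 71 68 is 2 bytes ≤ B = 4; zero-pad to 4 bytes: K' = 71 68 00 00.
K' ⊕ ipad = 47 5e 36 36; K' ⊕ opad = 2d 34 5c 5c.
m1: inner = H(47 5e 36 36 09) = 86 94; tag = H(2d 34 5c 5c 86 94) = 0f24 ← matches
m2: inner = H(47 5e 36 36 fa) = 77 94; tag = H(2d 34 5c 5c 77 94) = 0024
m3: inner = H(47 5e 36 36 a8) = 25 94; tag = H(2d 34 5c 5c 25 94) = ae24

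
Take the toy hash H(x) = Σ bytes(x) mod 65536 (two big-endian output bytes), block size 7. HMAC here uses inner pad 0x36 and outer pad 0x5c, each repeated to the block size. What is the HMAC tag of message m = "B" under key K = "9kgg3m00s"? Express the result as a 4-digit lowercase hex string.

033c

Key "9kgg3m00s" = 39 6b 67 67 33 6d 30 30 73 is 9 bytes > B = 7, so hash it first: H(key) = 02 e5, then zero-pad to 7 bytes: K' = 02 e5 00 00 00 00 00.
K' ⊕ ipad = 34 d3 36 36 36 36 36.  K' ⊕ opad = 5e b9 5c 5c 5c 5c 5c.
Inner input = (K'⊕ipad) ∥ m = 34 d3 36 36 36 36 36 ∥ 42.
Inner hash: sum = 52+211+54+54+54+54+54+66 = 599 → 02 57.
Outer input = (K'⊕opad) ∥ inner = 5e b9 5c 5c 5c 5c 5c ∥ 02 57.
Outer hash (tag): sum = 94+185+92+92+92+92+92+2+87 = 828 → 03 3c.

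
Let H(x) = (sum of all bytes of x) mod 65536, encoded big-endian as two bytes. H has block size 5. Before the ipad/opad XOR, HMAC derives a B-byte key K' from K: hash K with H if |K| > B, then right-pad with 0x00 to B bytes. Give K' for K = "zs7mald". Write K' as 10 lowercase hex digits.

|K| = 7 > B = 5, so first hash the key.
H(K): sum = 122+115+55+109+97+108+100 = 706 → 02 c2.
Zero-pad H(K) = 02 c2 to 5 bytes: K' = 02 c2 00 00 00.

02c2000000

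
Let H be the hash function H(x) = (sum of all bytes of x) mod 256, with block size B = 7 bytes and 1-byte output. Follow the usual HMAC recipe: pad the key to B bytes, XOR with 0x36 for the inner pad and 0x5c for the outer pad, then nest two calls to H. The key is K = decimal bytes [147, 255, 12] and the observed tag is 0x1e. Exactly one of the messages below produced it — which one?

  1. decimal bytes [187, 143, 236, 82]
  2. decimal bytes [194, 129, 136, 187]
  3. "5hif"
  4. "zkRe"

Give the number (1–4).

Key decimal bytes [147, 255, 12] = 93 ff 0c is 3 bytes ≤ B = 7; zero-pad to 7 bytes: K' = 93 ff 0c 00 00 00 00.
K' ⊕ ipad = a5 c9 3a 36 36 36 36; K' ⊕ opad = cf a3 50 5c 5c 5c 5c.
m1: inner = H(a5 c9 3a 36 36 36 36 bb 8f ec 52) = 08; tag = H(cf a3 50 5c 5c 5c 5c 08) = 3a
m2: inner = H(a5 c9 3a 36 36 36 36 c2 81 88 bb) = 06; tag = H(cf a3 50 5c 5c 5c 5c 06) = 38
m3: inner = H(a5 c9 3a 36 36 36 36 35 68 69 66) = ec; tag = H(cf a3 50 5c 5c 5c 5c ec) = 1e ← matches
m4: inner = H(a5 c9 3a 36 36 36 36 7a 6b 52 65) = 1c; tag = H(cf a3 50 5c 5c 5c 5c 1c) = 4e

3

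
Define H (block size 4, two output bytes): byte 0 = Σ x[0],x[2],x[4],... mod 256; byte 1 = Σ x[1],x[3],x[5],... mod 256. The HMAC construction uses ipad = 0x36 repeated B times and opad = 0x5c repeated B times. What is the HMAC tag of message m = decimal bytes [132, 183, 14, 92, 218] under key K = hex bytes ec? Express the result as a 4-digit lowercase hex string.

Key hex bytes ec is 1 byte ≤ B = 4; zero-pad to 4 bytes: K' = ec 00 00 00.
K' ⊕ ipad = da 36 36 36.  K' ⊕ opad = b0 5c 5c 5c.
Inner input = (K'⊕ipad) ∥ m = da 36 36 36 ∥ 84 b7 0e 5c da.
Inner hash: even-index sum = 636 mod 256 = 124; odd-index sum = 383 mod 256 = 127 → 7c 7f.
Outer input = (K'⊕opad) ∥ inner = b0 5c 5c 5c ∥ 7c 7f.
Outer hash (tag): even-index sum = 392 mod 256 = 136; odd-index sum = 311 mod 256 = 55 → 88 37.

8837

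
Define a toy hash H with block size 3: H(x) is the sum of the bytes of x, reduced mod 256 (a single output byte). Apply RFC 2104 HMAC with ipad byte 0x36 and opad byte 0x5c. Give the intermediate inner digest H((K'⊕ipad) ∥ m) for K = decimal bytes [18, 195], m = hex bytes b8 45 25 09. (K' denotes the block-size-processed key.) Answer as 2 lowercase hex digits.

Key decimal bytes [18, 195] = 12 c3 is 2 bytes ≤ B = 3; zero-pad to 3 bytes: K' = 12 c3 00.
K' ⊕ ipad = 24 f5 36.
Inner input = 24 f5 36 ∥ b8 45 25 09.
Inner hash: sum = 36+245+54+184+69+37+9 = 634; mod 256 = 122 → 7a.

7a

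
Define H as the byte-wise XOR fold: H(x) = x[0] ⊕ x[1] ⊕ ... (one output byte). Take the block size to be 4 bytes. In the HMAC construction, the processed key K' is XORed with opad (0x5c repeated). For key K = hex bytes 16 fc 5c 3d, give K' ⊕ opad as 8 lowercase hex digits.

Key hex bytes 16 fc 5c 3d is exactly B = 4 bytes: K' = 16 fc 5c 3d.
XOR each byte with 0x5c: 16⊕5c=4a, fc⊕5c=a0, 5c⊕5c=00, 3d⊕5c=61.

4aa00061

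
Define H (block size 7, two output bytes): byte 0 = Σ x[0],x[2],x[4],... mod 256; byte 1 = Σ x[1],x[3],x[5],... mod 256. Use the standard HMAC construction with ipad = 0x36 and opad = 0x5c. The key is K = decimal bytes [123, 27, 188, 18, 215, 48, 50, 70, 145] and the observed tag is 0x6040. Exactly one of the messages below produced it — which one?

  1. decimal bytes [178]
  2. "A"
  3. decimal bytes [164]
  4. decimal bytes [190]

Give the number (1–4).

Key decimal bytes [123, 27, 188, 18, 215, 48, 50, 70, 145] = 7b 1b bc 12 d7 30 32 46 91 is 9 bytes > B = 7, so hash it first: H(key) = d1 a3, then zero-pad to 7 bytes: K' = d1 a3 00 00 00 00 00.
K' ⊕ ipad = e7 95 36 36 36 36 36; K' ⊕ opad = 8d ff 5c 5c 5c 5c 5c.
m1: inner = H(e7 95 36 36 36 36 36 b2) = 89 b3; tag = H(8d ff 5c 5c 5c 5c 5c 89 b3) = 5440
m2: inner = H(e7 95 36 36 36 36 36 41) = 89 42; tag = H(8d ff 5c 5c 5c 5c 5c 89 42) = e340
m3: inner = H(e7 95 36 36 36 36 36 a4) = 89 a5; tag = H(8d ff 5c 5c 5c 5c 5c 89 a5) = 4640
m4: inner = H(e7 95 36 36 36 36 36 be) = 89 bf; tag = H(8d ff 5c 5c 5c 5c 5c 89 bf) = 6040 ← matches

4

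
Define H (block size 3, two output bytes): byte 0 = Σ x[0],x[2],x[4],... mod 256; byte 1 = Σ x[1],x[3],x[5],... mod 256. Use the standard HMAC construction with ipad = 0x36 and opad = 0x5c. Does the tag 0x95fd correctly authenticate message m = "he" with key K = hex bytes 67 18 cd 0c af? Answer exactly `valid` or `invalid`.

invalid

Key hex bytes 67 18 cd 0c af is 5 bytes > B = 3, so hash it first: H(key) = e3 24, then zero-pad to 3 bytes: K' = e3 24 00.
K' ⊕ ipad = d5 12 36; K' ⊕ opad = bf 78 5c.
Inner hash: even-index sum = 368 mod 256 = 112; odd-index sum = 122 mod 256 = 122 → 70 7a.
Outer hash (recomputed tag): even-index sum = 405 mod 256 = 149; odd-index sum = 232 mod 256 = 232 → 95 e8.
Recomputed tag = 95e8; claimed = 95fd → mismatch.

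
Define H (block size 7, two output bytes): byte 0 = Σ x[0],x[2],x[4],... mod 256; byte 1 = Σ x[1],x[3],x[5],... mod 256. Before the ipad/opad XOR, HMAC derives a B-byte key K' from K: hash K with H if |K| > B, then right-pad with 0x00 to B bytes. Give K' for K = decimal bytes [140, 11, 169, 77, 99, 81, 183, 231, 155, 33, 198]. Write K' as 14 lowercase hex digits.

b0b10000000000

|K| = 11 > B = 7, so first hash the key.
H(K): even-index sum = 944 mod 256 = 176; odd-index sum = 433 mod 256 = 177 → b0 b1.
Zero-pad H(K) = b0 b1 to 7 bytes: K' = b0 b1 00 00 00 00 00.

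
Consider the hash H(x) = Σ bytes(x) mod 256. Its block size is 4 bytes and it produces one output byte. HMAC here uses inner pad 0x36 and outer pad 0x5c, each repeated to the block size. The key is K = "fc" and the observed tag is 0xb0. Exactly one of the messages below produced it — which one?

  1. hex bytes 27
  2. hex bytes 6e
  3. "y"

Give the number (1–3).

Key "fc" = 66 63 is 2 bytes ≤ B = 4; zero-pad to 4 bytes: K' = 66 63 00 00.
K' ⊕ ipad = 50 55 36 36; K' ⊕ opad = 3a 3f 5c 5c.
m1: inner = H(50 55 36 36 27) = 38; tag = H(3a 3f 5c 5c 38) = 69
m2: inner = H(50 55 36 36 6e) = 7f; tag = H(3a 3f 5c 5c 7f) = b0 ← matches
m3: inner = H(50 55 36 36 79) = 8a; tag = H(3a 3f 5c 5c 8a) = bb

2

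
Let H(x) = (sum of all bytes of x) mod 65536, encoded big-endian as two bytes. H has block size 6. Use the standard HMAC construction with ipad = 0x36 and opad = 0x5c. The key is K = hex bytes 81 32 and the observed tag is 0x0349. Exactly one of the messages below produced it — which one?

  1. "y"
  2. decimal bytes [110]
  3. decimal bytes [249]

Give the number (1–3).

Key hex bytes 81 32 is 2 bytes ≤ B = 6; zero-pad to 6 bytes: K' = 81 32 00 00 00 00.
K' ⊕ ipad = b7 04 36 36 36 36; K' ⊕ opad = dd 6e 5c 5c 5c 5c.
m1: inner = H(b7 04 36 36 36 36 79) = 02 0c; tag = H(dd 6e 5c 5c 5c 5c 02 0c) = 02c9
m2: inner = H(b7 04 36 36 36 36 6e) = 02 01; tag = H(dd 6e 5c 5c 5c 5c 02 01) = 02be
m3: inner = H(b7 04 36 36 36 36 f9) = 02 8c; tag = H(dd 6e 5c 5c 5c 5c 02 8c) = 0349 ← matches

3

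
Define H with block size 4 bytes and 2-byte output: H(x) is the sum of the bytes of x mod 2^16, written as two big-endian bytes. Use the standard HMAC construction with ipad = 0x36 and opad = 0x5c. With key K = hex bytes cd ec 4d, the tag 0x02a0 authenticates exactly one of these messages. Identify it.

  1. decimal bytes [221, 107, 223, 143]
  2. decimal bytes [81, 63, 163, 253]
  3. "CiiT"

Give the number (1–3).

3

Key hex bytes cd ec 4d is 3 bytes ≤ B = 4; zero-pad to 4 bytes: K' = cd ec 4d 00.
K' ⊕ ipad = fb da 7b 36; K' ⊕ opad = 91 b0 11 5c.
m1: inner = H(fb da 7b 36 dd 6b df 8f) = 05 3c; tag = H(91 b0 11 5c 05 3c) = 01ef
m2: inner = H(fb da 7b 36 51 3f a3 fd) = 04 b6; tag = H(91 b0 11 5c 04 b6) = 0268
m3: inner = H(fb da 7b 36 43 69 69 54) = 03 ef; tag = H(91 b0 11 5c 03 ef) = 02a0 ← matches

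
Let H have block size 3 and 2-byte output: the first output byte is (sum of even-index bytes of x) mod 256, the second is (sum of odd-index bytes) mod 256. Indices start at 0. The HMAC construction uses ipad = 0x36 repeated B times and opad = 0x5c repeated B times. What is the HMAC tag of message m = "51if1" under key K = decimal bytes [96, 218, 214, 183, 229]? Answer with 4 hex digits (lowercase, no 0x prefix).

19c7

Key decimal bytes [96, 218, 214, 183, 229] = 60 da d6 b7 e5 is 5 bytes > B = 3, so hash it first: H(key) = 1b 91, then zero-pad to 3 bytes: K' = 1b 91 00.
K' ⊕ ipad = 2d a7 36.  K' ⊕ opad = 47 cd 5c.
Inner input = (K'⊕ipad) ∥ m = 2d a7 36 ∥ 35 31 69 66 31.
Inner hash: even-index sum = 250 mod 256 = 250; odd-index sum = 374 mod 256 = 118 → fa 76.
Outer input = (K'⊕opad) ∥ inner = 47 cd 5c ∥ fa 76.
Outer hash (tag): even-index sum = 281 mod 256 = 25; odd-index sum = 455 mod 256 = 199 → 19 c7.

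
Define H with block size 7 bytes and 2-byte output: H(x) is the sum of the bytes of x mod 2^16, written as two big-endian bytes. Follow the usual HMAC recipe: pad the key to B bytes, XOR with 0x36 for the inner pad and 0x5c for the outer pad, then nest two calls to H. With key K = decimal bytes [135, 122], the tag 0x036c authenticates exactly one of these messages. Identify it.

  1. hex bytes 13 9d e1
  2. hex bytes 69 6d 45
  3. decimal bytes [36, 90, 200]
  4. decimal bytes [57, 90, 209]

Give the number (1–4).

1

Key decimal bytes [135, 122] = 87 7a is 2 bytes ≤ B = 7; zero-pad to 7 bytes: K' = 87 7a 00 00 00 00 00.
K' ⊕ ipad = b1 4c 36 36 36 36 36; K' ⊕ opad = db 26 5c 5c 5c 5c 5c.
m1: inner = H(b1 4c 36 36 36 36 36 13 9d e1) = 03 9c; tag = H(db 26 5c 5c 5c 5c 5c 03 9c) = 036c ← matches
m2: inner = H(b1 4c 36 36 36 36 36 69 6d 45) = 03 26; tag = H(db 26 5c 5c 5c 5c 5c 03 26) = 02f6
m3: inner = H(b1 4c 36 36 36 36 36 24 5a c8) = 03 51; tag = H(db 26 5c 5c 5c 5c 5c 03 51) = 0321
m4: inner = H(b1 4c 36 36 36 36 36 39 5a d1) = 03 6f; tag = H(db 26 5c 5c 5c 5c 5c 03 6f) = 033f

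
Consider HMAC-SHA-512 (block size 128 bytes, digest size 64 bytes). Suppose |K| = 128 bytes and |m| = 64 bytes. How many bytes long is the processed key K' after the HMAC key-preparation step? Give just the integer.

128

Key is 128 ≤ 128 bytes, zero-padded: |K'| = 128.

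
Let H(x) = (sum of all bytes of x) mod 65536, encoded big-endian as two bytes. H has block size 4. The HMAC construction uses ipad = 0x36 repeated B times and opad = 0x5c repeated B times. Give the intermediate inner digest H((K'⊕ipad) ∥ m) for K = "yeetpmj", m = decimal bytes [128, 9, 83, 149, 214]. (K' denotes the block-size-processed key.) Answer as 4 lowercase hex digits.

Key "yeetpmj" = 79 65 65 74 70 6d 6a is 7 bytes > B = 4, so hash it first: H(key) = 02 fe, then zero-pad to 4 bytes: K' = 02 fe 00 00.
K' ⊕ ipad = 34 c8 36 36.
Inner input = 34 c8 36 36 ∥ 80 09 53 95 d6.
Inner hash: sum = 52+200+54+54+128+9+83+149+214 = 943 → 03 af.

03af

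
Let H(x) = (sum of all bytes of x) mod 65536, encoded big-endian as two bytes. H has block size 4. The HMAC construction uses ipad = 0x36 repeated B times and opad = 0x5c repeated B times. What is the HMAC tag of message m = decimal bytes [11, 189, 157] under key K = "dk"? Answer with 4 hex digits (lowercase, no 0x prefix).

01a9

Key "dk" = 64 6b is 2 bytes ≤ B = 4; zero-pad to 4 bytes: K' = 64 6b 00 00.
K' ⊕ ipad = 52 5d 36 36.  K' ⊕ opad = 38 37 5c 5c.
Inner input = (K'⊕ipad) ∥ m = 52 5d 36 36 ∥ 0b bd 9d.
Inner hash: sum = 82+93+54+54+11+189+157 = 640 → 02 80.
Outer input = (K'⊕opad) ∥ inner = 38 37 5c 5c ∥ 02 80.
Outer hash (tag): sum = 56+55+92+92+2+128 = 425 → 01 a9.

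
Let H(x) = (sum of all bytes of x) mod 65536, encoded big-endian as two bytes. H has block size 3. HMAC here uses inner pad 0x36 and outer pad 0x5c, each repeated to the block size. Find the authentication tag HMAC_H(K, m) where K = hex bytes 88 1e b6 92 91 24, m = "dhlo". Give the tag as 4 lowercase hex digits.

Key hex bytes 88 1e b6 92 91 24 is 6 bytes > B = 3, so hash it first: H(key) = 02 a3, then zero-pad to 3 bytes: K' = 02 a3 00.
K' ⊕ ipad = 34 95 36.  K' ⊕ opad = 5e ff 5c.
Inner input = (K'⊕ipad) ∥ m = 34 95 36 ∥ 64 68 6c 6f.
Inner hash: sum = 52+149+54+100+104+108+111 = 678 → 02 a6.
Outer input = (K'⊕opad) ∥ inner = 5e ff 5c ∥ 02 a6.
Outer hash (tag): sum = 94+255+92+2+166 = 609 → 02 61.

0261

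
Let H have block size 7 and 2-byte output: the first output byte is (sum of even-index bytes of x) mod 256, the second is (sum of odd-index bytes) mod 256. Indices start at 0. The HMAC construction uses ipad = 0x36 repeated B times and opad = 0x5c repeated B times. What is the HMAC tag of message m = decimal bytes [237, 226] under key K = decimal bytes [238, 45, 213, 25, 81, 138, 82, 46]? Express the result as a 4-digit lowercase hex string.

6f2e

Key decimal bytes [238, 45, 213, 25, 81, 138, 82, 46] = ee 2d d5 19 51 8a 52 2e is 8 bytes > B = 7, so hash it first: H(key) = 66 fe, then zero-pad to 7 bytes: K' = 66 fe 00 00 00 00 00.
K' ⊕ ipad = 50 c8 36 36 36 36 36.  K' ⊕ opad = 3a a2 5c 5c 5c 5c 5c.
Inner input = (K'⊕ipad) ∥ m = 50 c8 36 36 36 36 36 ∥ ed e2.
Inner hash: even-index sum = 468 mod 256 = 212; odd-index sum = 545 mod 256 = 33 → d4 21.
Outer input = (K'⊕opad) ∥ inner = 3a a2 5c 5c 5c 5c 5c ∥ d4 21.
Outer hash (tag): even-index sum = 367 mod 256 = 111; odd-index sum = 558 mod 256 = 46 → 6f 2e.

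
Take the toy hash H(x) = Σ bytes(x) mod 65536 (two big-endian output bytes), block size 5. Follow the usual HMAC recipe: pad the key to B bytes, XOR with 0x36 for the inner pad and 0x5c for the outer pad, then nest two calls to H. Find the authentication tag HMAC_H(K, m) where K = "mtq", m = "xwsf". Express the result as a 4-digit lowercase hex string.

0159

Key "mtq" = 6d 74 71 is 3 bytes ≤ B = 5; zero-pad to 5 bytes: K' = 6d 74 71 00 00.
K' ⊕ ipad = 5b 42 47 36 36.  K' ⊕ opad = 31 28 2d 5c 5c.
Inner input = (K'⊕ipad) ∥ m = 5b 42 47 36 36 ∥ 78 77 73 66.
Inner hash: sum = 91+66+71+54+54+120+119+115+102 = 792 → 03 18.
Outer input = (K'⊕opad) ∥ inner = 31 28 2d 5c 5c ∥ 03 18.
Outer hash (tag): sum = 49+40+45+92+92+3+24 = 345 → 01 59.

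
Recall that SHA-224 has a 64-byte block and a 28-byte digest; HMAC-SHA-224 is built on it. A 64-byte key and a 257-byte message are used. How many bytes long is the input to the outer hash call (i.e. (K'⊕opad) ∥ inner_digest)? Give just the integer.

Key is 64 ≤ 64 bytes, zero-padded: |K'| = 64.
Outer input = (K'⊕opad) ∥ H(inner) → 64 + 28 = 92 bytes.

92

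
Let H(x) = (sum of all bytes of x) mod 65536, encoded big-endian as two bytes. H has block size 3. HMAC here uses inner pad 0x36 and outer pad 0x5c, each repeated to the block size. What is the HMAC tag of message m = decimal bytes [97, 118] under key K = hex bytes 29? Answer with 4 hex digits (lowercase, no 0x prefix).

0190

Key hex bytes 29 is 1 byte ≤ B = 3; zero-pad to 3 bytes: K' = 29 00 00.
K' ⊕ ipad = 1f 36 36.  K' ⊕ opad = 75 5c 5c.
Inner input = (K'⊕ipad) ∥ m = 1f 36 36 ∥ 61 76.
Inner hash: sum = 31+54+54+97+118 = 354 → 01 62.
Outer input = (K'⊕opad) ∥ inner = 75 5c 5c ∥ 01 62.
Outer hash (tag): sum = 117+92+92+1+98 = 400 → 01 90.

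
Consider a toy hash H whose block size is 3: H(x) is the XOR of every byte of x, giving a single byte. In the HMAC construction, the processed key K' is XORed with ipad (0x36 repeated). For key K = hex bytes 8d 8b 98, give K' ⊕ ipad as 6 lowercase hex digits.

Key hex bytes 8d 8b 98 is exactly B = 3 bytes: K' = 8d 8b 98.
XOR each byte with 0x36: 8d⊕36=bb, 8b⊕36=bd, 98⊕36=ae.

bbbdae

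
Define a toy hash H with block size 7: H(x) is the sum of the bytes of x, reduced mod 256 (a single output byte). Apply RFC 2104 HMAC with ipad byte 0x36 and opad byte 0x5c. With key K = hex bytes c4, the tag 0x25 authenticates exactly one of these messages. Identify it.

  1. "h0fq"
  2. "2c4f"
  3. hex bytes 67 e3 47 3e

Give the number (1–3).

Key hex bytes c4 is 1 byte ≤ B = 7; zero-pad to 7 bytes: K' = c4 00 00 00 00 00 00.
K' ⊕ ipad = f2 36 36 36 36 36 36; K' ⊕ opad = 98 5c 5c 5c 5c 5c 5c.
m1: inner = H(f2 36 36 36 36 36 36 68 30 66 71) = a5; tag = H(98 5c 5c 5c 5c 5c 5c a5) = 65
m2: inner = H(f2 36 36 36 36 36 36 32 63 34 66) = 65; tag = H(98 5c 5c 5c 5c 5c 5c 65) = 25 ← matches
m3: inner = H(f2 36 36 36 36 36 36 67 e3 47 3e) = 05; tag = H(98 5c 5c 5c 5c 5c 5c 05) = c5

2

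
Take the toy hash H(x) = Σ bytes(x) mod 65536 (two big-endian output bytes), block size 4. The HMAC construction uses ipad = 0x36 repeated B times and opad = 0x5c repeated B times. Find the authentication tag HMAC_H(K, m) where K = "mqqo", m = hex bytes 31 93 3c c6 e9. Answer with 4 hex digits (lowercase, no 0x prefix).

01b2

Key "mqqo" = 6d 71 71 6f is exactly B = 4 bytes: K' = 6d 71 71 6f.
K' ⊕ ipad = 5b 47 47 59.  K' ⊕ opad = 31 2d 2d 33.
Inner input = (K'⊕ipad) ∥ m = 5b 47 47 59 ∥ 31 93 3c c6 e9.
Inner hash: sum = 91+71+71+89+49+147+60+198+233 = 1009 → 03 f1.
Outer input = (K'⊕opad) ∥ inner = 31 2d 2d 33 ∥ 03 f1.
Outer hash (tag): sum = 49+45+45+51+3+241 = 434 → 01 b2.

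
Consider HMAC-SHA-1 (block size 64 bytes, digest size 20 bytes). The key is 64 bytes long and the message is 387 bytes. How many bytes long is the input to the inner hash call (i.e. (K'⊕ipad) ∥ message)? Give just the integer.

451

Key is 64 ≤ 64 bytes, zero-padded: |K'| = 64.
Inner input = (K'⊕ipad) ∥ m → 64 + 387 = 451 bytes.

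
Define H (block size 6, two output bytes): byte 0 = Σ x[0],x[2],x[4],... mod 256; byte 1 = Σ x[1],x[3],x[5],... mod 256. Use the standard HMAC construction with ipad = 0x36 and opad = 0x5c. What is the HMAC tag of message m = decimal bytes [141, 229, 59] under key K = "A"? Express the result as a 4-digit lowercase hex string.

809b

Key "A" = 41 is 1 byte ≤ B = 6; zero-pad to 6 bytes: K' = 41 00 00 00 00 00.
K' ⊕ ipad = 77 36 36 36 36 36.  K' ⊕ opad = 1d 5c 5c 5c 5c 5c.
Inner input = (K'⊕ipad) ∥ m = 77 36 36 36 36 36 ∥ 8d e5 3b.
Inner hash: even-index sum = 427 mod 256 = 171; odd-index sum = 391 mod 256 = 135 → ab 87.
Outer input = (K'⊕opad) ∥ inner = 1d 5c 5c 5c 5c 5c ∥ ab 87.
Outer hash (tag): even-index sum = 384 mod 256 = 128; odd-index sum = 411 mod 256 = 155 → 80 9b.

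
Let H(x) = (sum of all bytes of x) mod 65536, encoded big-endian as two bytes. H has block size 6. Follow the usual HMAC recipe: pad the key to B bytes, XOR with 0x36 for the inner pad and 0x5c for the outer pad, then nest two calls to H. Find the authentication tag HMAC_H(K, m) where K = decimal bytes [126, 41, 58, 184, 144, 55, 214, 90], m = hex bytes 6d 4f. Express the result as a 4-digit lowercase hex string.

Key decimal bytes [126, 41, 58, 184, 144, 55, 214, 90] = 7e 29 3a b8 90 37 d6 5a is 8 bytes > B = 6, so hash it first: H(key) = 03 90, then zero-pad to 6 bytes: K' = 03 90 00 00 00 00.
K' ⊕ ipad = 35 a6 36 36 36 36.  K' ⊕ opad = 5f cc 5c 5c 5c 5c.
Inner input = (K'⊕ipad) ∥ m = 35 a6 36 36 36 36 ∥ 6d 4f.
Inner hash: sum = 53+166+54+54+54+54+109+79 = 623 → 02 6f.
Outer input = (K'⊕opad) ∥ inner = 5f cc 5c 5c 5c 5c ∥ 02 6f.
Outer hash (tag): sum = 95+204+92+92+92+92+2+111 = 780 → 03 0c.

030c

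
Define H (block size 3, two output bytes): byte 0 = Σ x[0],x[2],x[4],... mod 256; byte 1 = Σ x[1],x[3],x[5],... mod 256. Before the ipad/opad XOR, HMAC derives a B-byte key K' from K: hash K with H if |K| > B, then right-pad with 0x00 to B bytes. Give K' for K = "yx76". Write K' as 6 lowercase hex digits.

b0ae00

|K| = 4 > B = 3, so first hash the key.
H(K): even-index sum = 176 mod 256 = 176; odd-index sum = 174 mod 256 = 174 → b0 ae.
Zero-pad H(K) = b0 ae to 3 bytes: K' = b0 ae 00.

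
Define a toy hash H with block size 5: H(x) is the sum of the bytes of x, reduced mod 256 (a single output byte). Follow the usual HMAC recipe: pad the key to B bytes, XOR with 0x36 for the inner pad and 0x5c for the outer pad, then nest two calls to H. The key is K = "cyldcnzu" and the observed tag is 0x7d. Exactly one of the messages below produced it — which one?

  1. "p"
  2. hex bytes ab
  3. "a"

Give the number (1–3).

2

Key "cyldcnzu" = 63 79 6c 64 63 6e 7a 75 is 8 bytes > B = 5, so hash it first: H(key) = 6c, then zero-pad to 5 bytes: K' = 6c 00 00 00 00.
K' ⊕ ipad = 5a 36 36 36 36; K' ⊕ opad = 30 5c 5c 5c 5c.
m1: inner = H(5a 36 36 36 36 70) = a2; tag = H(30 5c 5c 5c 5c a2) = 42
m2: inner = H(5a 36 36 36 36 ab) = dd; tag = H(30 5c 5c 5c 5c dd) = 7d ← matches
m3: inner = H(5a 36 36 36 36 61) = 93; tag = H(30 5c 5c 5c 5c 93) = 33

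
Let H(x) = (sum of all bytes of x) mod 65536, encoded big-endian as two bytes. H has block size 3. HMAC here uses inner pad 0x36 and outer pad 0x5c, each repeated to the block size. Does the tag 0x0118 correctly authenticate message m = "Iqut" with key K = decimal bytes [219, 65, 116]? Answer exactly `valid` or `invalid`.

valid

Key decimal bytes [219, 65, 116] = db 41 74 is exactly B = 3 bytes: K' = db 41 74.
K' ⊕ ipad = ed 77 42; K' ⊕ opad = 87 1d 28.
Inner hash: sum = 237+119+66+73+113+117+116 = 841 → 03 49.
Outer hash (recomputed tag): sum = 135+29+40+3+73 = 280 → 01 18.
Recomputed tag = 0118; claimed = 0118 → match.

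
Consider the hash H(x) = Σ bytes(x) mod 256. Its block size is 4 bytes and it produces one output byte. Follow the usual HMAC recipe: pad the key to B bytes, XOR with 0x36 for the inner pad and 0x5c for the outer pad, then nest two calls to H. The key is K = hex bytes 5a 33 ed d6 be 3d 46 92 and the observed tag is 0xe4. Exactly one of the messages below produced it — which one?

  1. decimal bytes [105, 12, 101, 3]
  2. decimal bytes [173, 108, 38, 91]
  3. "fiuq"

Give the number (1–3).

2

Key hex bytes 5a 33 ed d6 be 3d 46 92 is 8 bytes > B = 4, so hash it first: H(key) = 23, then zero-pad to 4 bytes: K' = 23 00 00 00.
K' ⊕ ipad = 15 36 36 36; K' ⊕ opad = 7f 5c 5c 5c.
m1: inner = H(15 36 36 36 69 0c 65 03) = 94; tag = H(7f 5c 5c 5c 94) = 27
m2: inner = H(15 36 36 36 ad 6c 26 5b) = 51; tag = H(7f 5c 5c 5c 51) = e4 ← matches
m3: inner = H(15 36 36 36 66 69 75 71) = 6c; tag = H(7f 5c 5c 5c 6c) = ff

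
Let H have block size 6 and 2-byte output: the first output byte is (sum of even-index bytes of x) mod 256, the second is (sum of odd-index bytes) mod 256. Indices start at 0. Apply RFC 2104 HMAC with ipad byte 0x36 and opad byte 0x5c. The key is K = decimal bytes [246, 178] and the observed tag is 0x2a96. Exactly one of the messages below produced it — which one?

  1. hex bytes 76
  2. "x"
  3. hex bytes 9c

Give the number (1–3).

Key decimal bytes [246, 178] = f6 b2 is 2 bytes ≤ B = 6; zero-pad to 6 bytes: K' = f6 b2 00 00 00 00.
K' ⊕ ipad = c0 84 36 36 36 36; K' ⊕ opad = aa ee 5c 5c 5c 5c.
m1: inner = H(c0 84 36 36 36 36 76) = a2 f0; tag = H(aa ee 5c 5c 5c 5c a2 f0) = 0496
m2: inner = H(c0 84 36 36 36 36 78) = a4 f0; tag = H(aa ee 5c 5c 5c 5c a4 f0) = 0696
m3: inner = H(c0 84 36 36 36 36 9c) = c8 f0; tag = H(aa ee 5c 5c 5c 5c c8 f0) = 2a96 ← matches

3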